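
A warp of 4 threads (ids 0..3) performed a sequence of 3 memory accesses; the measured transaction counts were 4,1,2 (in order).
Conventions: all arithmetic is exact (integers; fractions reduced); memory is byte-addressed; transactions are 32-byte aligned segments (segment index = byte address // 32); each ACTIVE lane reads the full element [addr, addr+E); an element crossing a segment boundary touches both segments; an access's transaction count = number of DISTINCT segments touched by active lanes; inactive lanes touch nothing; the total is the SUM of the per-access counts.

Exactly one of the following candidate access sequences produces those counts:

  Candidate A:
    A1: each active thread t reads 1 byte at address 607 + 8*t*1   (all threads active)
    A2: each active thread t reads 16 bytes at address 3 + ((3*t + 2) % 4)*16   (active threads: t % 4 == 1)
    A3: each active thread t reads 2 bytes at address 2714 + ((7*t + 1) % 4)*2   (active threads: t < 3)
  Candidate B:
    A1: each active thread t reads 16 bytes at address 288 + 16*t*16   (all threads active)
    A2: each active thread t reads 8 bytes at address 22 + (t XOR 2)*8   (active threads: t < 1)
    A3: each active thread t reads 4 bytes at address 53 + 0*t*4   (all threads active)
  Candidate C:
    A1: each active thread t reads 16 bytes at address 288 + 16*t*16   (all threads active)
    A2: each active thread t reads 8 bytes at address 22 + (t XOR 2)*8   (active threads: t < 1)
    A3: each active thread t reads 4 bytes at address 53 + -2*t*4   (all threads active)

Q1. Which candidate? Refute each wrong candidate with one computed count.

A: A1 gives 2 transactions, not 4
B: A3 gives 1 transaction, not 2
C: all counts match (4,1,2)

Answer: C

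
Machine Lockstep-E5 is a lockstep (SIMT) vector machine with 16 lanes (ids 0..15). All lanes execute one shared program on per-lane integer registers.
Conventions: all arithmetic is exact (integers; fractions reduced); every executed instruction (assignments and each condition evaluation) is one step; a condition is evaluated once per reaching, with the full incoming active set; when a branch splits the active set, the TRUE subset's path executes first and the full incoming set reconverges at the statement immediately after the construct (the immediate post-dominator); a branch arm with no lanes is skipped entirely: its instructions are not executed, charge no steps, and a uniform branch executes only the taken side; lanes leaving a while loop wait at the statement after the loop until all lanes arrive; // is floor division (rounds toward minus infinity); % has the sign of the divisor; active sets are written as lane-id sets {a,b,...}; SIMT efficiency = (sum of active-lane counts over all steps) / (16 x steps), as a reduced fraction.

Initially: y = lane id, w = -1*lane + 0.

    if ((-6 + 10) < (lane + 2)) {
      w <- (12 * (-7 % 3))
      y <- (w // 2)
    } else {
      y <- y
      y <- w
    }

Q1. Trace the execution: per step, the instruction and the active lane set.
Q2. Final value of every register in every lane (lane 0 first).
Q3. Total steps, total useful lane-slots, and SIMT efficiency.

step 0: eval ((-6 + 10) < (lane + 2)) {0,1,2,3,4,5,6,7,8,9,10,11,12,13,14,15}
step 1: w <- (12 * (-7 % 3))         {3,4,5,6,7,8,9,10,11,12,13,14,15}
step 2: y <- (w // 2)                {3,4,5,6,7,8,9,10,11,12,13,14,15}
step 3: y <- y                       {0,1,2}
step 4: y <- w                       {0,1,2}

Answer: 5 steps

y: 0,-1,-2,12,12,12,12,12,12,12,12,12,12,12,12,12
w: 0,-1,-2,24,24,24,24,24,24,24,24,24,24,24,24,24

steps = 5; useful = 48; efficiency = 48/80 = 3/5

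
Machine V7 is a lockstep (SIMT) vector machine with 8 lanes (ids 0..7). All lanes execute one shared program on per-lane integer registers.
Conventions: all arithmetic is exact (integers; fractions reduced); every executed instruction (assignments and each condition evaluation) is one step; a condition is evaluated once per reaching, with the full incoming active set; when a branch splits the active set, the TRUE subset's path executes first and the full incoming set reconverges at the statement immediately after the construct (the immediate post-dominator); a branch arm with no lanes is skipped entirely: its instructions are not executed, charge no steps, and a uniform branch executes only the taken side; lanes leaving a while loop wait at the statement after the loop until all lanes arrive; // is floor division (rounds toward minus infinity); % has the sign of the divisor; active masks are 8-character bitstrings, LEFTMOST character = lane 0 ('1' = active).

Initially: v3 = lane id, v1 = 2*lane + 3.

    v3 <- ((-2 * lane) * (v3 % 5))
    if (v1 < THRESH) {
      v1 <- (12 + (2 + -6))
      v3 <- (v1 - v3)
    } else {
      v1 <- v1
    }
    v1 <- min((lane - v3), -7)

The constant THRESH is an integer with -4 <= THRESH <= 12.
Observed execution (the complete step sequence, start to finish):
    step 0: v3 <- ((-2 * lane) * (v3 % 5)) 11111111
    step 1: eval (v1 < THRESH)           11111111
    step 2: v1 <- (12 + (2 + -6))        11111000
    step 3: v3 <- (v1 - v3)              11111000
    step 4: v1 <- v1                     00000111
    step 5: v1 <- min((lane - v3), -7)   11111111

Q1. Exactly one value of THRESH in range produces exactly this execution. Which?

Answer: THRESH = 12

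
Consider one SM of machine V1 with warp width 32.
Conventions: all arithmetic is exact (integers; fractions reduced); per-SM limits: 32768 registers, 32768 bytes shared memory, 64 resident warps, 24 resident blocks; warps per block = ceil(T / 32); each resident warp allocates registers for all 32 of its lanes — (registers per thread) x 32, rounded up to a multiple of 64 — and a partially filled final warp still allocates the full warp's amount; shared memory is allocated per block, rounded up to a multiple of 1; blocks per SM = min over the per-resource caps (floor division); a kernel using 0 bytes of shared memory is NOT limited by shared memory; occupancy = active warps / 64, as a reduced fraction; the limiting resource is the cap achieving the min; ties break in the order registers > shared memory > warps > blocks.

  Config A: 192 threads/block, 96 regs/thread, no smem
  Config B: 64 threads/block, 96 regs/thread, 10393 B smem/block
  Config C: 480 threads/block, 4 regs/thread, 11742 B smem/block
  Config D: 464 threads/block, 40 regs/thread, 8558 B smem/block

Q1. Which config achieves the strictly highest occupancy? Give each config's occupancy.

occupancies: A 3/32, B 3/32, C 15/32, D 15/64

Answer: C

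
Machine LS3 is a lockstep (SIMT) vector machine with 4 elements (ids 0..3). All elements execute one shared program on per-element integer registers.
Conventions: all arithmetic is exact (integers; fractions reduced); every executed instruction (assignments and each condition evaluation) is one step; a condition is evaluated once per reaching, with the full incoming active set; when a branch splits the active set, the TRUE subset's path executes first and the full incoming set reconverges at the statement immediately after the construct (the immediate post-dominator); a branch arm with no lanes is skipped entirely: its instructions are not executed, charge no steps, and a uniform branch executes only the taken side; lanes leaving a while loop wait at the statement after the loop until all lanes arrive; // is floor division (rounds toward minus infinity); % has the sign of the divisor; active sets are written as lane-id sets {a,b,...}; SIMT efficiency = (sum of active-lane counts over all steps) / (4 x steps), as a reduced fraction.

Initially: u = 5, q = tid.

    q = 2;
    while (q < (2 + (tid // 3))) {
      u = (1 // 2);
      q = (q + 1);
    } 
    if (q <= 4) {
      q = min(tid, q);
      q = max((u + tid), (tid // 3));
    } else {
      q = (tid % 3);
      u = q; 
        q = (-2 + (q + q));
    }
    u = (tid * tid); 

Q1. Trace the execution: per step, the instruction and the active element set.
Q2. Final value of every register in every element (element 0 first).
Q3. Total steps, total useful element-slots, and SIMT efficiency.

step 0: q <- 2                       {0,1,2,3}
step 1: eval (q < (2 + (tid // 3)))  {0,1,2,3}
step 2: u <- (1 // 2)                {3}
step 3: q <- (q + 1)                 {3}
step 4: eval (q < (2 + (tid // 3)))  {3}
step 5: eval (q <= 4)                {0,1,2,3}
step 6: q <- min(tid, q)             {0,1,2,3}
step 7: q <- max((u + tid), (tid // 3)) {0,1,2,3}
step 8: u <- (tid * tid)             {0,1,2,3}

Answer: 9 steps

u: 0,1,4,9
q: 5,6,7,3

steps = 9; useful = 27; efficiency = 27/36 = 3/4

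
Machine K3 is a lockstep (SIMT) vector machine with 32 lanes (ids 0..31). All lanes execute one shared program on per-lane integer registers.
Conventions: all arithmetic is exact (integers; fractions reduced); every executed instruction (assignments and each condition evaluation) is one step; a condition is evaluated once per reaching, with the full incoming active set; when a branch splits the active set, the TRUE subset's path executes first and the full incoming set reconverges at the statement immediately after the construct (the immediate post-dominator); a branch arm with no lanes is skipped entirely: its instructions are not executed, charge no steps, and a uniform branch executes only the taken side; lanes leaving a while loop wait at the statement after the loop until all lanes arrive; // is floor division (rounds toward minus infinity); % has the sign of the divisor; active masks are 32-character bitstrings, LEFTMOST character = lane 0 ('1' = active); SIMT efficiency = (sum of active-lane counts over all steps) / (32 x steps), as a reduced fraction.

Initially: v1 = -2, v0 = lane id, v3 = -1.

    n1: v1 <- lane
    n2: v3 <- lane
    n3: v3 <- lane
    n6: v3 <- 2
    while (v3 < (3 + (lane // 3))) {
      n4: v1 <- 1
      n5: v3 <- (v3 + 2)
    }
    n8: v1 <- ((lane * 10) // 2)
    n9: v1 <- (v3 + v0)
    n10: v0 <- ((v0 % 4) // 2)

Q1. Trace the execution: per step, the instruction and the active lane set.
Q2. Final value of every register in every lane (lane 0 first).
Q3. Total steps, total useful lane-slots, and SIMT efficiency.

step 0: v1 <- lane                   11111111111111111111111111111111
step 1: v3 <- lane                   11111111111111111111111111111111
step 2: v3 <- lane                   11111111111111111111111111111111
step 3: v3 <- 2                      11111111111111111111111111111111
step 4: eval (v3 < (3 + (lane // 3))) 11111111111111111111111111111111
step 5: v1 <- 1                      11111111111111111111111111111111
step 6: v3 <- (v3 + 2)               11111111111111111111111111111111
step 7: eval (v3 < (3 + (lane // 3))) 11111111111111111111111111111111
step 8: v1 <- 1                      00000011111111111111111111111111
step 9: v3 <- (v3 + 2)               00000011111111111111111111111111
step 10: eval (v3 < (3 + (lane // 3))) 00000011111111111111111111111111
step 11: v1 <- 1                      00000000000011111111111111111111
step 12: v3 <- (v3 + 2)               00000000000011111111111111111111
step 13: eval (v3 < (3 + (lane // 3))) 00000000000011111111111111111111
step 14: v1 <- 1                      00000000000000000011111111111111
step 15: v3 <- (v3 + 2)               00000000000000000011111111111111
step 16: eval (v3 < (3 + (lane // 3))) 00000000000000000011111111111111
step 17: v1 <- 1                      00000000000000000000000011111111
step 18: v3 <- (v3 + 2)               00000000000000000000000011111111
step 19: eval (v3 < (3 + (lane // 3))) 00000000000000000000000011111111
step 20: v1 <- 1                      00000000000000000000000000000011
step 21: v3 <- (v3 + 2)               00000000000000000000000000000011
step 22: eval (v3 < (3 + (lane // 3))) 00000000000000000000000000000011
step 23: v1 <- ((lane * 10) // 2)     11111111111111111111111111111111
step 24: v1 <- (v3 + v0)              11111111111111111111111111111111
step 25: v0 <- ((v0 % 4) // 2)        11111111111111111111111111111111

Answer: 26 steps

v1: 4,5,6,7,8,9,12,13,14,15,16,17,20,21,22,23,24,25,28,29,30,31,32,33,36,37,38,39,40,41,44,45
v0: 0,0,1,1,0,0,1,1,0,0,1,1,0,0,1,1,0,0,1,1,0,0,1,1,0,0,1,1,0,0,1,1
v3: 4,4,4,4,4,4,6,6,6,6,6,6,8,8,8,8,8,8,10,10,10,10,10,10,12,12,12,12,12,12,14,14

steps = 26; useful = 562; efficiency = 562/832 = 281/416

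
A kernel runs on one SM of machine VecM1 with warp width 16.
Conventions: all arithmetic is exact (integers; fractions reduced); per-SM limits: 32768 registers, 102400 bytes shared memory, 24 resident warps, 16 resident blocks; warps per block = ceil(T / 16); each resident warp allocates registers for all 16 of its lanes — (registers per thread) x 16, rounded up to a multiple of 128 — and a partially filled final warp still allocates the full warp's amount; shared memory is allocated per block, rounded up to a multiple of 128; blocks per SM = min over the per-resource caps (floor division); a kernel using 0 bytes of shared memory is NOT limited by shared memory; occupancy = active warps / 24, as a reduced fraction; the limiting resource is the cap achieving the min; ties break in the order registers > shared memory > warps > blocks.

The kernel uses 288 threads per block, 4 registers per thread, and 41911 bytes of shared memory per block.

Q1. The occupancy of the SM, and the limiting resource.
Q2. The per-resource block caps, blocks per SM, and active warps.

Answer: occupancy 3/4, limited by warps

registers: 14 blocks
shared memory: 2 blocks
warps: 1 block
blocks: 16 blocks

Answer: 1 block, 18 active warps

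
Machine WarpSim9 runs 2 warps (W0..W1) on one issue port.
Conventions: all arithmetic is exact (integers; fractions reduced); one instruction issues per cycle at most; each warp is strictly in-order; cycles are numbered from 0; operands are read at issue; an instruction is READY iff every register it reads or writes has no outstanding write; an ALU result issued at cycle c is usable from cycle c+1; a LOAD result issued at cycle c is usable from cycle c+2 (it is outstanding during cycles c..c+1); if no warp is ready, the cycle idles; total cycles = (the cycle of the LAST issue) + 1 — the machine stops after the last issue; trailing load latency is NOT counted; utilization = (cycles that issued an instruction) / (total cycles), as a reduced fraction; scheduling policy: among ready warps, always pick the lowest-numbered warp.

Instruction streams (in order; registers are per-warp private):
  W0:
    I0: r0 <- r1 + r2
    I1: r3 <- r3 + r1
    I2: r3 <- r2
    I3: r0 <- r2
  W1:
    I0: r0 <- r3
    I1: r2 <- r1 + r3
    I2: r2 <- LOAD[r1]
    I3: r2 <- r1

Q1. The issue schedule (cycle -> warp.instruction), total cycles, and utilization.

cycle 0: W0.I0
cycle 1: W0.I1
cycle 2: W0.I2
cycle 3: W0.I3
cycle 4: W1.I0
cycle 5: W1.I1
cycle 6: W1.I2
cycle 7: idle
cycle 8: W1.I3

Answer: 9 cycles, utilization 8/9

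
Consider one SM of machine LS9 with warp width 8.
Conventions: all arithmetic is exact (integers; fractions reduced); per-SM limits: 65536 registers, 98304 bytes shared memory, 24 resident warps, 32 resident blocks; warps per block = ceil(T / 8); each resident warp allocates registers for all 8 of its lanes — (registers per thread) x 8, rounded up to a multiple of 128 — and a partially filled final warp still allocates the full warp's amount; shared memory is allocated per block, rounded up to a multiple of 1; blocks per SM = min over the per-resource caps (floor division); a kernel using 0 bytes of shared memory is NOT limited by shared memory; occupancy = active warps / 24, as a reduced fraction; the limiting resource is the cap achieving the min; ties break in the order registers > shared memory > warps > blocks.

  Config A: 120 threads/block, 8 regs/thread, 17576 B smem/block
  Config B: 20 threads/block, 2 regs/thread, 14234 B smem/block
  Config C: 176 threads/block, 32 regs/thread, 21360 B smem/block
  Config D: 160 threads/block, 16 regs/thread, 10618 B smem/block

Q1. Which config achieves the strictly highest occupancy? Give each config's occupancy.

occupancies: A 5/8, B 3/4, C 11/12, D 5/6

Answer: C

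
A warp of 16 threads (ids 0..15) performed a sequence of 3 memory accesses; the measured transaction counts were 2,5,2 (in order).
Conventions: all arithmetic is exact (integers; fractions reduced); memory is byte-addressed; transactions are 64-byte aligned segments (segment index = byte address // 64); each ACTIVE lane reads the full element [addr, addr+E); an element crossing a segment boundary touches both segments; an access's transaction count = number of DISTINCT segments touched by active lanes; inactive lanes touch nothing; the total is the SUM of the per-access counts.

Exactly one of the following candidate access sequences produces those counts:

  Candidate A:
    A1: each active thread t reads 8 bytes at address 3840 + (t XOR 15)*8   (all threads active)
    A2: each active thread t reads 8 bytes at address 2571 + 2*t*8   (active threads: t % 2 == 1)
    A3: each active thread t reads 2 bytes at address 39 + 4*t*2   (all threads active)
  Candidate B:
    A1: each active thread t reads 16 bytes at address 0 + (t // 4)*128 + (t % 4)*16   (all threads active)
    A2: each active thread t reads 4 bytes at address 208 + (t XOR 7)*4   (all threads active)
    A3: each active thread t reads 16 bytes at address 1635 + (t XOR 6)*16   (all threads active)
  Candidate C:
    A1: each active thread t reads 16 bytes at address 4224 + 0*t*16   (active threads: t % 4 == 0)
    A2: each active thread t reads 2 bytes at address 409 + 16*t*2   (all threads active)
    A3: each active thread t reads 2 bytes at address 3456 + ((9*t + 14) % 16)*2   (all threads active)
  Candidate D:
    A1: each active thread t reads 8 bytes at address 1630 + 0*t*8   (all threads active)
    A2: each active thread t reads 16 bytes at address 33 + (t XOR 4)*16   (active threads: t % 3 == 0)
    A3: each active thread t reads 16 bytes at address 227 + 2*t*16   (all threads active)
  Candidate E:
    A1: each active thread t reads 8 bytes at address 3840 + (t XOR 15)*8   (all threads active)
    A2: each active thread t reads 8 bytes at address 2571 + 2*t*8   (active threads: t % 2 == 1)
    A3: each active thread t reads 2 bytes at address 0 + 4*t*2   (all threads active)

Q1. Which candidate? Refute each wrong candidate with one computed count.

A: A3 gives 3 transactions, not 2
B: A1 gives 4 transactions, not 2
C: A1 gives 1 transaction, not 2
D: A1 gives 1 transaction, not 2
E: all counts match (2,5,2)

Answer: E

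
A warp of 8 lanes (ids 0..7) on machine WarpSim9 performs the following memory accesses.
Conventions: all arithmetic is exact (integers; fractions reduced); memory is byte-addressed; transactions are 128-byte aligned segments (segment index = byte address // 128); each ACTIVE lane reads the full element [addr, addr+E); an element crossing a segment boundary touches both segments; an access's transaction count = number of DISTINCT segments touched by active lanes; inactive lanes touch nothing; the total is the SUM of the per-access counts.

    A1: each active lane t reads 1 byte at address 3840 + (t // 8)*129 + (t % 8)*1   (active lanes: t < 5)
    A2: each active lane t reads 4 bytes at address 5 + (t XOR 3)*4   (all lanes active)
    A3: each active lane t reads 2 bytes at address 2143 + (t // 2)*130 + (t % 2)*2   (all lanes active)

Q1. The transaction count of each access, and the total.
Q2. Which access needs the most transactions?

A1: 1 transaction
A2: 1 transaction
A3: 4 transactions

Answer: 1,1,4; total 6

Answer: A3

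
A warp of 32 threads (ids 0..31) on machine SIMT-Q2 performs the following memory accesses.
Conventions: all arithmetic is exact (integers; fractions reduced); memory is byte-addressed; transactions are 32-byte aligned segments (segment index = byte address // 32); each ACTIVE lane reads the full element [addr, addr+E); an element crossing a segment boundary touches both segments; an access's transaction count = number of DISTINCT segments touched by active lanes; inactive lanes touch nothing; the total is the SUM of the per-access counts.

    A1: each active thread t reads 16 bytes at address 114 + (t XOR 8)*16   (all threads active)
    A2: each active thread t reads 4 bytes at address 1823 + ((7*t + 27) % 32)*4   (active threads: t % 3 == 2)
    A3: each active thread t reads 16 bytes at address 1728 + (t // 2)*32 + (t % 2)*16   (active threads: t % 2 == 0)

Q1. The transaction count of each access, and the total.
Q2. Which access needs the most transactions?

A1: 17 transactions
A2: 4 transactions
A3: 16 transactions

Answer: 17,4,16; total 37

Answer: A1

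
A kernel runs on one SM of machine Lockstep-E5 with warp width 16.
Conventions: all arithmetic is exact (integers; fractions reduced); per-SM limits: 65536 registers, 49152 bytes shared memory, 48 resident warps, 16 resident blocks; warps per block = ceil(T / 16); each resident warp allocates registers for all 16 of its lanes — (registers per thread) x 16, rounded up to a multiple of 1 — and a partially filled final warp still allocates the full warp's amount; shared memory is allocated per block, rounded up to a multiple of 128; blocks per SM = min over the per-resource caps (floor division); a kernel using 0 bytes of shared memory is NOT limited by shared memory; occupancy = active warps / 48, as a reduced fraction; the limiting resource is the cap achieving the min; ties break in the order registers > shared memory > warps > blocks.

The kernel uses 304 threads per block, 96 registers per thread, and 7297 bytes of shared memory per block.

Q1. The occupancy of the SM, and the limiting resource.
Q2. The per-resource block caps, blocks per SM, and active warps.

Answer: occupancy 19/24, limited by registers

registers: 2 blocks
shared memory: 6 blocks
warps: 2 blocks
blocks: 16 blocks

Answer: 2 blocks, 38 active warps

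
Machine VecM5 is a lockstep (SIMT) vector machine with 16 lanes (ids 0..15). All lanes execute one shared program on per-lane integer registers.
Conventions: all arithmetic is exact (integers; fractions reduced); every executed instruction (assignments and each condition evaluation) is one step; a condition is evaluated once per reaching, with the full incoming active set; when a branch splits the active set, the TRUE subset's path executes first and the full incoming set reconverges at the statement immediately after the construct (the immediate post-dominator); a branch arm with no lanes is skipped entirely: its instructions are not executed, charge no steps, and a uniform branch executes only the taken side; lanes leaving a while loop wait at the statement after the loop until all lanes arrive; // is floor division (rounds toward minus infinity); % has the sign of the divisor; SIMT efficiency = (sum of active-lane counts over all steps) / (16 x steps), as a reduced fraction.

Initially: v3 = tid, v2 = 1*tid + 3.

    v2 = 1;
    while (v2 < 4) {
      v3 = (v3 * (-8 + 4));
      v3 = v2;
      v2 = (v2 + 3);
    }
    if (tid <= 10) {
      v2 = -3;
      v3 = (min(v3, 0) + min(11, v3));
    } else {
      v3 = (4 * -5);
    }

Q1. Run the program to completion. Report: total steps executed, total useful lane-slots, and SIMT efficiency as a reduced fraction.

Answer: 10 steps, 139 useful, 139/160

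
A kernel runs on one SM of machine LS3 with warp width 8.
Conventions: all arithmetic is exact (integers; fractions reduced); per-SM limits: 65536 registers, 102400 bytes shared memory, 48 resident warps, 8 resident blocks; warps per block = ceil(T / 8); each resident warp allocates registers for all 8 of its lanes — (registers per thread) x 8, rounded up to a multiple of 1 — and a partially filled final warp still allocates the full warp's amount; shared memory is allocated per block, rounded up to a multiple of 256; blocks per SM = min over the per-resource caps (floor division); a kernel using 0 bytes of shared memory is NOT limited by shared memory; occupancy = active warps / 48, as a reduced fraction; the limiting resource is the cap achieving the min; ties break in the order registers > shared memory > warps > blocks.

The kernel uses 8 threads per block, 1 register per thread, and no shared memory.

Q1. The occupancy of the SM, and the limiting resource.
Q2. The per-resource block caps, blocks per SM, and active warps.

Answer: occupancy 1/6, limited by blocks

registers: 8192 blocks
shared memory: no limit (kernel uses none)
warps: 48 blocks
blocks: 8 blocks

Answer: 8 blocks, 8 active warps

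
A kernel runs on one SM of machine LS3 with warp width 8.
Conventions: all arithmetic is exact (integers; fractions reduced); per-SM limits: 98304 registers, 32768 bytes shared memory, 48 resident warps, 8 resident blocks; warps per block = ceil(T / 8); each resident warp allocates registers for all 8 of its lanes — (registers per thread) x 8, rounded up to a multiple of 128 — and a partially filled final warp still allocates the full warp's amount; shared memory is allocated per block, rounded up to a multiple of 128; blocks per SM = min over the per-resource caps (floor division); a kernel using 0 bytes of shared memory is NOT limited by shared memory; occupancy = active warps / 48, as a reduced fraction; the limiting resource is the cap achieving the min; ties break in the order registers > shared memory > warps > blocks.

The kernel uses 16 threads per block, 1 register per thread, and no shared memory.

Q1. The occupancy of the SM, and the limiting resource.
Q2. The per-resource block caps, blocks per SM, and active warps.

Answer: occupancy 1/3, limited by blocks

registers: 384 blocks
shared memory: no limit (kernel uses none)
warps: 24 blocks
blocks: 8 blocks

Answer: 8 blocks, 16 active warps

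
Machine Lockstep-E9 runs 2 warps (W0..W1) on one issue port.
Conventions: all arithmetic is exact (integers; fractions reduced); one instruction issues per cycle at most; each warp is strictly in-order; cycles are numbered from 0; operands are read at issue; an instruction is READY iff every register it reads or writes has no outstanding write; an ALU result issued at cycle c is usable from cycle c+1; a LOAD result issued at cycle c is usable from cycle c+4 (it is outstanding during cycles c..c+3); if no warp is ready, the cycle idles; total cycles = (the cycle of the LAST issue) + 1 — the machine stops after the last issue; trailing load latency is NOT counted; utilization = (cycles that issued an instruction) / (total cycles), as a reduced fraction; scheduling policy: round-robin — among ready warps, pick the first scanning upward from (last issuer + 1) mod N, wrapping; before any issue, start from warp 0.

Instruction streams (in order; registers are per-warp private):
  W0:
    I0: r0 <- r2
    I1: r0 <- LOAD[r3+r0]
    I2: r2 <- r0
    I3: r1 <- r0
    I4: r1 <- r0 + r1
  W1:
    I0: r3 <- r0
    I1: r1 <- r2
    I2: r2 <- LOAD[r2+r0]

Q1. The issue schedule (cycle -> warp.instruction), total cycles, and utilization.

cycle 0: W0.I0
cycle 1: W1.I0
cycle 2: W0.I1
cycle 3: W1.I1
cycle 4: W1.I2
cycle 5: idle
cycle 6: W0.I2
cycle 7: W0.I3
cycle 8: W0.I4

Answer: 9 cycles, utilization 8/9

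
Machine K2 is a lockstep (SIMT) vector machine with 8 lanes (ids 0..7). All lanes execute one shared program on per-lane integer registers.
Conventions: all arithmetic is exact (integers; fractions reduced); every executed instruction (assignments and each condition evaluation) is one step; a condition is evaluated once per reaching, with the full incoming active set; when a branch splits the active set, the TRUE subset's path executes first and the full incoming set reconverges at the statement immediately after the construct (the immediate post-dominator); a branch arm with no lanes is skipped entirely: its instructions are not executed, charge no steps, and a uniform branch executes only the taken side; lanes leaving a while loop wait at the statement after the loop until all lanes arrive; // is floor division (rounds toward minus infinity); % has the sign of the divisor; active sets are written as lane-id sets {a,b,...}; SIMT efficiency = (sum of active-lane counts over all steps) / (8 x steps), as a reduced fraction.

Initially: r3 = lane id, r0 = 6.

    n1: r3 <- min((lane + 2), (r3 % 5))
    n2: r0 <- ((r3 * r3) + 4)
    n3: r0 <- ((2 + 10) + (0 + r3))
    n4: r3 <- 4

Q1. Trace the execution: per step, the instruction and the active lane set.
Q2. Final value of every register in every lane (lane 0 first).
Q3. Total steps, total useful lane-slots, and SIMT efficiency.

step 0: r3 <- min((lane + 2), (r3 % 5)) {0,1,2,3,4,5,6,7}
step 1: r0 <- ((r3 * r3) + 4)        {0,1,2,3,4,5,6,7}
step 2: r0 <- ((2 + 10) + (0 + r3))  {0,1,2,3,4,5,6,7}
step 3: r3 <- 4                      {0,1,2,3,4,5,6,7}

Answer: 4 steps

r3: 4,4,4,4,4,4,4,4
r0: 12,13,14,15,16,12,13,14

steps = 4; useful = 32; efficiency = 32/32 = 1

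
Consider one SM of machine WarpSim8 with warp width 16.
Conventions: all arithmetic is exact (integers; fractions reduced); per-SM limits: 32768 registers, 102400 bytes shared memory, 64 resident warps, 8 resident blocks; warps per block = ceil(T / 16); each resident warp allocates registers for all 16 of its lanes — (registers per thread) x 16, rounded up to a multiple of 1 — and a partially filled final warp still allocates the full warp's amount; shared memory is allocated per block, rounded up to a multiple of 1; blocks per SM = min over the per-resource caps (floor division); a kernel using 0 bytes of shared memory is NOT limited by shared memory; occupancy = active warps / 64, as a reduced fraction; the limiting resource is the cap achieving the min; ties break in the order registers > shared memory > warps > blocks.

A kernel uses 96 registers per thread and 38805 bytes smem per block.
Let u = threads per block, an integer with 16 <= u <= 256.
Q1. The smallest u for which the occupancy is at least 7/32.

Answer: u = 97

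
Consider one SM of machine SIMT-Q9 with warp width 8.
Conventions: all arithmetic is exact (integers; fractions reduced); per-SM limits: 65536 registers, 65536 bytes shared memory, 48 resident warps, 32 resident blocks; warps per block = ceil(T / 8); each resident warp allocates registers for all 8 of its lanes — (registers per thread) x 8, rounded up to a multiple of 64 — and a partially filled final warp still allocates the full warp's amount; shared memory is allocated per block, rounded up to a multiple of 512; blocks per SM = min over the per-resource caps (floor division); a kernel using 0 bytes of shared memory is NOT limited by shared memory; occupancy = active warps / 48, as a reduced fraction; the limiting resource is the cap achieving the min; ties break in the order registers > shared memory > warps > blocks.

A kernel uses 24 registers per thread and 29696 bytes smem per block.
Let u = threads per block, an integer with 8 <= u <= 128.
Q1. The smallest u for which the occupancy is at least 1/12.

Answer: u = 9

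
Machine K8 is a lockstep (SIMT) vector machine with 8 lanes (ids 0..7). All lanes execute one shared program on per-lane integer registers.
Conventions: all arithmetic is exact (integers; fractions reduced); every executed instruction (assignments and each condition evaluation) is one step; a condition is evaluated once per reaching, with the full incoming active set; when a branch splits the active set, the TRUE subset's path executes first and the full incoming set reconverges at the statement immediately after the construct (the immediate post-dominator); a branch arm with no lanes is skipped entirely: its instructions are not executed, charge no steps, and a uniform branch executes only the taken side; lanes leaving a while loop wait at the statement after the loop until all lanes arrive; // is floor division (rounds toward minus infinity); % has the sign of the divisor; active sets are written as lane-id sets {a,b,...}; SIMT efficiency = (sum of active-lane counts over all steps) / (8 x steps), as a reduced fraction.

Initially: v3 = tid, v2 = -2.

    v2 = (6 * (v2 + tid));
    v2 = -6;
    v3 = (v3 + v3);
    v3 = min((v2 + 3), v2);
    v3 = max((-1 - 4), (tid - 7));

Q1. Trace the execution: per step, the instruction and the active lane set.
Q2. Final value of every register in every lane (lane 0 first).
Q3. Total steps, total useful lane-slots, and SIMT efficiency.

step 0: v2 <- (6 * (v2 + tid))       {0,1,2,3,4,5,6,7}
step 1: v2 <- -6                     {0,1,2,3,4,5,6,7}
step 2: v3 <- (v3 + v3)              {0,1,2,3,4,5,6,7}
step 3: v3 <- min((v2 + 3), v2)      {0,1,2,3,4,5,6,7}
step 4: v3 <- max((-1 - 4), (tid - 7)) {0,1,2,3,4,5,6,7}

Answer: 5 steps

v3: -5,-5,-5,-4,-3,-2,-1,0
v2: -6,-6,-6,-6,-6,-6,-6,-6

steps = 5; useful = 40; efficiency = 40/40 = 1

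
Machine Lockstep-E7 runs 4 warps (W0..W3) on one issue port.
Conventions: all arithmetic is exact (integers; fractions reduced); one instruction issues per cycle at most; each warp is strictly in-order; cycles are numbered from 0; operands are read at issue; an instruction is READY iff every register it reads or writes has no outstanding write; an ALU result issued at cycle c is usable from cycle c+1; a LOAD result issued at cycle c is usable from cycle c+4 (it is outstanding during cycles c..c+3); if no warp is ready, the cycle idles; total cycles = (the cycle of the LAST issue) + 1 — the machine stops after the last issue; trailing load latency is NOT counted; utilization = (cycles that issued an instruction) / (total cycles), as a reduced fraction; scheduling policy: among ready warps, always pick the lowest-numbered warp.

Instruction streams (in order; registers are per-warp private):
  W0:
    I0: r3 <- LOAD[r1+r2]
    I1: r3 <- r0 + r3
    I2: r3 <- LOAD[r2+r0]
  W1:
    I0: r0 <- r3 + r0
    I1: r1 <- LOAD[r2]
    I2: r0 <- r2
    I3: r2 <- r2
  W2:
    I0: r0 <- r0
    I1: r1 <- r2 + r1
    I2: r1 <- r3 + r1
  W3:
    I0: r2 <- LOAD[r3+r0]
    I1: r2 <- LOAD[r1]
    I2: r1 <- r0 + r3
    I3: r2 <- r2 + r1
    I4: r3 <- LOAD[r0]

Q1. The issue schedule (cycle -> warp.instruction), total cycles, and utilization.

cycle 0: W0.I0
cycle 1: W1.I0
cycle 2: W1.I1
cycle 3: W1.I2
cycle 4: W0.I1
cycle 5: W0.I2
cycle 6: W1.I3
cycle 7: W2.I0
cycle 8: W2.I1
cycle 9: W2.I2
cycle 10: W3.I0
cycle 11: idle
cycle 12: idle
cycle 13: idle
cycle 14: W3.I1
cycle 15: W3.I2
cycle 16: idle
cycle 17: idle
cycle 18: W3.I3
cycle 19: W3.I4

Answer: 20 cycles, utilization 3/4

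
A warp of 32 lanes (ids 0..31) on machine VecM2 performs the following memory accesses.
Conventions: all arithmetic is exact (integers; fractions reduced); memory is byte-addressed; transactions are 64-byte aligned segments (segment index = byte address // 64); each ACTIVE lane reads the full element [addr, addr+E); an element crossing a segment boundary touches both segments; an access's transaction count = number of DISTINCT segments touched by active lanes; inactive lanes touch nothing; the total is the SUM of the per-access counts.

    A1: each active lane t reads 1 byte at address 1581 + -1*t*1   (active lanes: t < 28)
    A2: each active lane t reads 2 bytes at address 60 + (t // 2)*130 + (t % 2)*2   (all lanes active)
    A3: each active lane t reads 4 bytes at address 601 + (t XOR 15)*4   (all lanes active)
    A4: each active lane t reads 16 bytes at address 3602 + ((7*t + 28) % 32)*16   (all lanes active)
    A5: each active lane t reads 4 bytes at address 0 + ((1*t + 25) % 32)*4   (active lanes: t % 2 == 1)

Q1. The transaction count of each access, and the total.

A1: 1 transaction
A2: 17 transactions
A3: 3 transactions
A4: 9 transactions
A5: 2 transactions

Answer: 1,17,3,9,2; total 32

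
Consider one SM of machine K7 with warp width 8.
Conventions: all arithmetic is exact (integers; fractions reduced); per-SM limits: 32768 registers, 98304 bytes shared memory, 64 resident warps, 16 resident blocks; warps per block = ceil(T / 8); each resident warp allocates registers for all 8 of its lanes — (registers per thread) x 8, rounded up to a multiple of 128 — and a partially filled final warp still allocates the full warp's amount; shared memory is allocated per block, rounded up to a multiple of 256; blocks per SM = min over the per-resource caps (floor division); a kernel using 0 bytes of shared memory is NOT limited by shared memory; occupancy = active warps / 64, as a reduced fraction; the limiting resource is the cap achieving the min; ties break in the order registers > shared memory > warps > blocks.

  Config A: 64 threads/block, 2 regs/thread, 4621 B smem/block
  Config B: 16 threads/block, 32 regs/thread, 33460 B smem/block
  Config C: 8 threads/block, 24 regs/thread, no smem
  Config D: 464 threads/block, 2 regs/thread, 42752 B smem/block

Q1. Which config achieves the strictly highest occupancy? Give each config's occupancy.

occupancies: A 1, B 1/16, C 1/4, D 29/32

Answer: A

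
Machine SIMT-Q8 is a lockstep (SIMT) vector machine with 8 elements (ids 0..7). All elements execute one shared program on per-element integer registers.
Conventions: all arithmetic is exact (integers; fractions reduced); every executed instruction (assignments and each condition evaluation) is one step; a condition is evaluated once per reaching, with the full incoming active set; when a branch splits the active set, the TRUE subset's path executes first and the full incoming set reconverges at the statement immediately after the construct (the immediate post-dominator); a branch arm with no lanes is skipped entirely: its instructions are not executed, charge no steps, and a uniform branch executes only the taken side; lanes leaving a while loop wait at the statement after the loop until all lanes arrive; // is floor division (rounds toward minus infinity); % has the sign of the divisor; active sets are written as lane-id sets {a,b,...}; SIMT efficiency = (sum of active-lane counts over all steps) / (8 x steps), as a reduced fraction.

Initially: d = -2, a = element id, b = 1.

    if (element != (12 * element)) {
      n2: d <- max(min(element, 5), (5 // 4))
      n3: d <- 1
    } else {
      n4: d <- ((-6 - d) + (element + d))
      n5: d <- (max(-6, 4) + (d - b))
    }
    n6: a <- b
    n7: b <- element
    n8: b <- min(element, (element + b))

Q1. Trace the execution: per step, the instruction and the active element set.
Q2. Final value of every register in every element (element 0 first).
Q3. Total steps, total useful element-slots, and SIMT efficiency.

step 0: eval (element != (12 * element)) {0,1,2,3,4,5,6,7}
step 1: d <- max(min(element, 5), (5 // 4)) {1,2,3,4,5,6,7}
step 2: d <- 1                       {1,2,3,4,5,6,7}
step 3: d <- ((-6 - d) + (element + d)) {0}
step 4: d <- (max(-6, 4) + (d - b))  {0}
step 5: a <- b                       {0,1,2,3,4,5,6,7}
step 6: b <- element                 {0,1,2,3,4,5,6,7}
step 7: b <- min(element, (element + b)) {0,1,2,3,4,5,6,7}

Answer: 8 steps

d: -3,1,1,1,1,1,1,1
a: 1,1,1,1,1,1,1,1
b: 0,1,2,3,4,5,6,7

steps = 8; useful = 48; efficiency = 48/64 = 3/4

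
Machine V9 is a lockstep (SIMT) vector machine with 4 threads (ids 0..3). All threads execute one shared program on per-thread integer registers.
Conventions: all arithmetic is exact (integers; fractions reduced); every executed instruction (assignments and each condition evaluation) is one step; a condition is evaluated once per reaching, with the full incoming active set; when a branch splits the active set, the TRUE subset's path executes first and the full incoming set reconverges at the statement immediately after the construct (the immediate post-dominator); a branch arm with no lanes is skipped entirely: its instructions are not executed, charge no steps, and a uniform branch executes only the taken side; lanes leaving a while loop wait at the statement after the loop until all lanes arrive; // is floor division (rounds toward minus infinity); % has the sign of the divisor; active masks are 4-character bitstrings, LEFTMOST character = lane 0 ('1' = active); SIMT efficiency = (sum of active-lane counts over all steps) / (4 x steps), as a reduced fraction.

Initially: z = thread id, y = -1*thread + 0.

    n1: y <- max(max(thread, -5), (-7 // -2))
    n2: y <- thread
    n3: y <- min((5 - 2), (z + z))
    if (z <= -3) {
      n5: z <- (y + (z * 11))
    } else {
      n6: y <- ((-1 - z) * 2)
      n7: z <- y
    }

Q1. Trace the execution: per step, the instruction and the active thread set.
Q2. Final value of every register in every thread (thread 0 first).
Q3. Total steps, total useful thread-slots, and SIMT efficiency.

step 0: y <- max(max(thread, -5), (-7 // -2)) 1111
step 1: y <- thread                  1111
step 2: y <- min((5 - 2), (z + z))   1111
step 3: eval (z <= -3)               1111
step 4: y <- ((-1 - z) * 2)          1111
step 5: z <- y                       1111

Answer: 6 steps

z: -2,-4,-6,-8
y: -2,-4,-6,-8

steps = 6; useful = 24; efficiency = 24/24 = 1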